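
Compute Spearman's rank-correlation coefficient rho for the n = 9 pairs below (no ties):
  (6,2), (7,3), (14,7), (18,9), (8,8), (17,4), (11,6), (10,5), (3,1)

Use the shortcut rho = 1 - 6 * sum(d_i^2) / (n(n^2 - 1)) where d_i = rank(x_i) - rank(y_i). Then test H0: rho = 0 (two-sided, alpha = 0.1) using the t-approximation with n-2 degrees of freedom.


Step 1: Rank x and y separately (midranks; no ties here).
rank(x): 6->2, 7->3, 14->7, 18->9, 8->4, 17->8, 11->6, 10->5, 3->1
rank(y): 2->2, 3->3, 7->7, 9->9, 8->8, 4->4, 6->6, 5->5, 1->1
Step 2: d_i = R_x(i) - R_y(i); compute d_i^2.
  (2-2)^2=0, (3-3)^2=0, (7-7)^2=0, (9-9)^2=0, (4-8)^2=16, (8-4)^2=16, (6-6)^2=0, (5-5)^2=0, (1-1)^2=0
sum(d^2) = 32.
Step 3: rho = 1 - 6*32 / (9*(9^2 - 1)) = 1 - 192/720 = 0.733333.
Step 4: Under H0, t = rho * sqrt((n-2)/(1-rho^2)) = 2.8538 ~ t(7).
Step 5: Two-sided p-value from the t-distribution with 7 df = 0.024554.
Step 6: alpha = 0.1. reject H0.

rho = 0.7333, p = 0.024554, reject H0 at alpha = 0.1.


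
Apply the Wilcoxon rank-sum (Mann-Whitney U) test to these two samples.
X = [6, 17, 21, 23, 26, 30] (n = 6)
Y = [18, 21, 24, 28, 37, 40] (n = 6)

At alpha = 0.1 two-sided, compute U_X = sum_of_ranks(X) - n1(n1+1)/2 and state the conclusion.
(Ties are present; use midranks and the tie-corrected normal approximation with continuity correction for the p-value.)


Step 1: Combine and sort all 12 observations; assign midranks.
sorted (value, group): (6,X), (17,X), (18,Y), (21,X), (21,Y), (23,X), (24,Y), (26,X), (28,Y), (30,X), (37,Y), (40,Y)
ranks: 6->1, 17->2, 18->3, 21->4.5, 21->4.5, 23->6, 24->7, 26->8, 28->9, 30->10, 37->11, 40->12
Step 2: Rank sum for X: R1 = 1 + 2 + 4.5 + 6 + 8 + 10 = 31.5.
Step 3: U_X = R1 - n1(n1+1)/2 = 31.5 - 6*7/2 = 31.5 - 21 = 10.5.
       U_Y = n1*n2 - U_X = 36 - 10.5 = 25.5.
Step 4: Ties are present, so use the tie-corrected normal approximation (with continuity correction) for the p-value.
Step 5: p-value = 0.261496; compare to alpha = 0.1. fail to reject H0.

U_X = 10.5, p = 0.261496, fail to reject H0 at alpha = 0.1.


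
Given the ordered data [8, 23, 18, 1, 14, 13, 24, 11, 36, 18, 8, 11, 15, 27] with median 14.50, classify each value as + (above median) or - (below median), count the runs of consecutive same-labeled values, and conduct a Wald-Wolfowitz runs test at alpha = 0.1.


Step 1: Compute median = 14.50; label A = above, B = below.
Labels in order: BAABBBABAABBAA  (n_A = 7, n_B = 7)
Step 2: Count runs R = 8.
Step 3: Under H0 (random ordering), E[R] = 2*n_A*n_B/(n_A+n_B) + 1 = 2*7*7/14 + 1 = 8.0000.
        Var[R] = 2*n_A*n_B*(2*n_A*n_B - n_A - n_B) / ((n_A+n_B)^2 * (n_A+n_B-1)) = 8232/2548 = 3.2308.
        SD[R] = 1.7974.
Step 4: R = E[R], so z = 0 with no continuity correction.
Step 5: Two-sided p-value via normal approximation = 2*(1 - Phi(|z|)) = 1.000000.
Step 6: alpha = 0.1. fail to reject H0.

R = 8, z = 0.0000, p = 1.000000, fail to reject H0.


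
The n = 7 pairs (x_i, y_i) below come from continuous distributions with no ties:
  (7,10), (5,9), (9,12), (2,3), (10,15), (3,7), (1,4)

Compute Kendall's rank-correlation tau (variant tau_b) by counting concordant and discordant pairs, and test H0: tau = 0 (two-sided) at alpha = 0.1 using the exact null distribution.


Step 1: Enumerate the 21 unordered pairs (i,j) with i<j and classify each by sign(x_j-x_i) * sign(y_j-y_i).
  (1,2):dx=-2,dy=-1->C; (1,3):dx=+2,dy=+2->C; (1,4):dx=-5,dy=-7->C; (1,5):dx=+3,dy=+5->C
  (1,6):dx=-4,dy=-3->C; (1,7):dx=-6,dy=-6->C; (2,3):dx=+4,dy=+3->C; (2,4):dx=-3,dy=-6->C
  (2,5):dx=+5,dy=+6->C; (2,6):dx=-2,dy=-2->C; (2,7):dx=-4,dy=-5->C; (3,4):dx=-7,dy=-9->C
  (3,5):dx=+1,dy=+3->C; (3,6):dx=-6,dy=-5->C; (3,7):dx=-8,dy=-8->C; (4,5):dx=+8,dy=+12->C
  (4,6):dx=+1,dy=+4->C; (4,7):dx=-1,dy=+1->D; (5,6):dx=-7,dy=-8->C; (5,7):dx=-9,dy=-11->C
  (6,7):dx=-2,dy=-3->C
Step 2: C = 20, D = 1, total pairs = 21.
Step 3: tau = (C - D)/(n(n-1)/2) = (20 - 1)/21 = 0.904762.
Step 4: Exact two-sided p-value (enumerate n! = 5040 permutations of y under H0): p = 0.002778.
Step 5: alpha = 0.1. reject H0.

tau_b = 0.9048 (C=20, D=1), p = 0.002778, reject H0.


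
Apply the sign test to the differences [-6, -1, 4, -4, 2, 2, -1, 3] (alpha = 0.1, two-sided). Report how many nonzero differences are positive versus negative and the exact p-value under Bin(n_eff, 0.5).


Step 1: Discard zero differences. Original n = 8; n_eff = number of nonzero differences = 8.
Nonzero differences (with sign): -6, -1, +4, -4, +2, +2, -1, +3
Step 2: Count signs: positive = 4, negative = 4.
Step 3: Under H0: P(positive) = 0.5, so the number of positives S ~ Bin(8, 0.5).
Step 4: Two-sided exact p-value = sum of Bin(8,0.5) probabilities at or below the observed probability = 1.000000.
Step 5: alpha = 0.1. fail to reject H0.

n_eff = 8, pos = 4, neg = 4, p = 1.000000, fail to reject H0.


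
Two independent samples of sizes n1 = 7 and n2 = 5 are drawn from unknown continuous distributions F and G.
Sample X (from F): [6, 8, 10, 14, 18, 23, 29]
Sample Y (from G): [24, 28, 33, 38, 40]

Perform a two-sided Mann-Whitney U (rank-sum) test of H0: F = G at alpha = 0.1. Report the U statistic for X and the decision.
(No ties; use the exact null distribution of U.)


Step 1: Combine and sort all 12 observations; assign midranks.
sorted (value, group): (6,X), (8,X), (10,X), (14,X), (18,X), (23,X), (24,Y), (28,Y), (29,X), (33,Y), (38,Y), (40,Y)
ranks: 6->1, 8->2, 10->3, 14->4, 18->5, 23->6, 24->7, 28->8, 29->9, 33->10, 38->11, 40->12
Step 2: Rank sum for X: R1 = 1 + 2 + 3 + 4 + 5 + 6 + 9 = 30.
Step 3: U_X = R1 - n1(n1+1)/2 = 30 - 7*8/2 = 30 - 28 = 2.
       U_Y = n1*n2 - U_X = 35 - 2 = 33.
Step 4: No ties, so the exact null distribution of U (based on enumerating the C(12,7) = 792 equally likely rank assignments) gives the two-sided p-value.
Step 5: p-value = 0.010101; compare to alpha = 0.1. reject H0.

U_X = 2, p = 0.010101, reject H0 at alpha = 0.1.


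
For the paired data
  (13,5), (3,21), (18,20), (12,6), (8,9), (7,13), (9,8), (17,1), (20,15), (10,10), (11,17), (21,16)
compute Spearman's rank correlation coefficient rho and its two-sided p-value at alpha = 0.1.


Step 1: Rank x and y separately (midranks; no ties here).
rank(x): 13->8, 3->1, 18->10, 12->7, 8->3, 7->2, 9->4, 17->9, 20->11, 10->5, 11->6, 21->12
rank(y): 5->2, 21->12, 20->11, 6->3, 9->5, 13->7, 8->4, 1->1, 15->8, 10->6, 17->10, 16->9
Step 2: d_i = R_x(i) - R_y(i); compute d_i^2.
  (8-2)^2=36, (1-12)^2=121, (10-11)^2=1, (7-3)^2=16, (3-5)^2=4, (2-7)^2=25, (4-4)^2=0, (9-1)^2=64, (11-8)^2=9, (5-6)^2=1, (6-10)^2=16, (12-9)^2=9
sum(d^2) = 302.
Step 3: rho = 1 - 6*302 / (12*(12^2 - 1)) = 1 - 1812/1716 = -0.055944.
Step 4: Under H0, t = rho * sqrt((n-2)/(1-rho^2)) = -0.1772 ~ t(10).
Step 5: Two-sided p-value from the t-distribution with 10 df = 0.862898.
Step 6: alpha = 0.1. fail to reject H0.

rho = -0.0559, p = 0.862898, fail to reject H0 at alpha = 0.1.


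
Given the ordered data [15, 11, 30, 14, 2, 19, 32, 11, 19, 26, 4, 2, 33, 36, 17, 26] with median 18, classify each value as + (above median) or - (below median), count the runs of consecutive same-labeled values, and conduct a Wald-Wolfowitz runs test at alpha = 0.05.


Step 1: Compute median = 18; label A = above, B = below.
Labels in order: BBABBAABAABBAABA  (n_A = 8, n_B = 8)
Step 2: Count runs R = 10.
Step 3: Under H0 (random ordering), E[R] = 2*n_A*n_B/(n_A+n_B) + 1 = 2*8*8/16 + 1 = 9.0000.
        Var[R] = 2*n_A*n_B*(2*n_A*n_B - n_A - n_B) / ((n_A+n_B)^2 * (n_A+n_B-1)) = 14336/3840 = 3.7333.
        SD[R] = 1.9322.
Step 4: Continuity-corrected z = (R - 0.5 - E[R]) / SD[R] = (10 - 0.5 - 9.0000) / 1.9322 = 0.2588.
Step 5: Two-sided p-value via normal approximation = 2*(1 - Phi(|z|)) = 0.795809.
Step 6: alpha = 0.05. fail to reject H0.

R = 10, z = 0.2588, p = 0.795809, fail to reject H0.


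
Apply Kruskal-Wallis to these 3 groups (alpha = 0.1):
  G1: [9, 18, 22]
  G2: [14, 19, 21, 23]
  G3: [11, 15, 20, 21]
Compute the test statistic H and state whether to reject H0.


Step 1: Combine all N = 11 observations and assign midranks.
sorted (value, group, rank): (9,G1,1), (11,G3,2), (14,G2,3), (15,G3,4), (18,G1,5), (19,G2,6), (20,G3,7), (21,G2,8.5), (21,G3,8.5), (22,G1,10), (23,G2,11)
Step 2: Sum ranks within each group.
R_1 = 16 (n_1 = 3)
R_2 = 28.5 (n_2 = 4)
R_3 = 21.5 (n_3 = 4)
Step 3: H = 12/(N(N+1)) * sum(R_i^2/n_i) - 3(N+1)
     = 12/(11*12) * (16^2/3 + 28.5^2/4 + 21.5^2/4) - 3*12
     = 0.090909 * 403.958 - 36
     = 0.723485.
Step 4: Ties present; correction factor C = 1 - 6/(11^3 - 11) = 0.995455. Corrected H = 0.723485 / 0.995455 = 0.726788.
Step 5: Under H0, H ~ chi^2(2); p-value = 0.695312.
Step 6: alpha = 0.1. fail to reject H0.

H = 0.7268, df = 2, p = 0.695312, fail to reject H0.


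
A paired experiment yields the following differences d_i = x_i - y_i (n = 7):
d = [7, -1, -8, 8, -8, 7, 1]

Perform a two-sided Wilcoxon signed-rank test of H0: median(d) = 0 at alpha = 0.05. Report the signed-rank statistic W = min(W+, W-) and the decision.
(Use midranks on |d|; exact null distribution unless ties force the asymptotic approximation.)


Step 1: Drop any zero differences (none here) and take |d_i|.
|d| = [7, 1, 8, 8, 8, 7, 1]
Step 2: Midrank |d_i| (ties get averaged ranks).
ranks: |7|->3.5, |1|->1.5, |8|->6, |8|->6, |8|->6, |7|->3.5, |1|->1.5
Step 3: Attach original signs; sum ranks with positive sign and with negative sign.
W+ = 3.5 + 6 + 3.5 + 1.5 = 14.5
W- = 1.5 + 6 + 6 = 13.5
(Check: W+ + W- = 28 should equal n(n+1)/2 = 28.)
Step 4: Test statistic W = min(W+, W-) = 13.5.
Step 5: Ties in |d|, so use the tie-corrected normal approximation.
        E[W] = n(n+1)/4 = 7*8/4 = 14.
        Tie groups: |d|=1 (t=2), |d|=7 (t=2), |d|=8 (t=3); sum(t^3 - t) = 36.
        Var[W] = n(n+1)(2n+1)/24 - sum(t^3-t)/48 = 840/24 - 36/48 = 34.25.
        z = (W - E[W]) / sqrt(Var[W]) = (13.5 - 14) / 5.8523 = -0.0854.
        Two-sided p = 2*Phi(z) = 0.931915.
Step 6: alpha = 0.05. fail to reject H0.

W+ = 14.5, W- = 13.5, W = min = 13.5, p = 0.931915, fail to reject H0.


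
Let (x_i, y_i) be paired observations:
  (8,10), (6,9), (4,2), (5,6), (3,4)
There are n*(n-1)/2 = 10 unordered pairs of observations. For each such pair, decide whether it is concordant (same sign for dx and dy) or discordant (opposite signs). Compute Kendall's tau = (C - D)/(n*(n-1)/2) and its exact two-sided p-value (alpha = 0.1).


Step 1: Enumerate the 10 unordered pairs (i,j) with i<j and classify each by sign(x_j-x_i) * sign(y_j-y_i).
  (1,2):dx=-2,dy=-1->C; (1,3):dx=-4,dy=-8->C; (1,4):dx=-3,dy=-4->C; (1,5):dx=-5,dy=-6->C
  (2,3):dx=-2,dy=-7->C; (2,4):dx=-1,dy=-3->C; (2,5):dx=-3,dy=-5->C; (3,4):dx=+1,dy=+4->C
  (3,5):dx=-1,dy=+2->D; (4,5):dx=-2,dy=-2->C
Step 2: C = 9, D = 1, total pairs = 10.
Step 3: tau = (C - D)/(n(n-1)/2) = (9 - 1)/10 = 0.800000.
Step 4: Exact two-sided p-value (enumerate n! = 120 permutations of y under H0): p = 0.083333.
Step 5: alpha = 0.1. reject H0.

tau_b = 0.8000 (C=9, D=1), p = 0.083333, reject H0.


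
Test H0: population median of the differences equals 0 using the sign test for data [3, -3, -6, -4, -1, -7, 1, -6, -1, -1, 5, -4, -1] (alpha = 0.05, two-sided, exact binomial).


Step 1: Discard zero differences. Original n = 13; n_eff = number of nonzero differences = 13.
Nonzero differences (with sign): +3, -3, -6, -4, -1, -7, +1, -6, -1, -1, +5, -4, -1
Step 2: Count signs: positive = 3, negative = 10.
Step 3: Under H0: P(positive) = 0.5, so the number of positives S ~ Bin(13, 0.5).
Step 4: Two-sided exact p-value = sum of Bin(13,0.5) probabilities at or below the observed probability = 0.092285.
Step 5: alpha = 0.05. fail to reject H0.

n_eff = 13, pos = 3, neg = 10, p = 0.092285, fail to reject H0.


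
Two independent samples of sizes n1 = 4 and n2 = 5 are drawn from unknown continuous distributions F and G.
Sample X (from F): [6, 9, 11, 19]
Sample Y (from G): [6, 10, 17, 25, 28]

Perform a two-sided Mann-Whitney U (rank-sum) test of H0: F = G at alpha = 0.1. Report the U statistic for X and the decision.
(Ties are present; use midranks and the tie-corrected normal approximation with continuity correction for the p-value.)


Step 1: Combine and sort all 9 observations; assign midranks.
sorted (value, group): (6,X), (6,Y), (9,X), (10,Y), (11,X), (17,Y), (19,X), (25,Y), (28,Y)
ranks: 6->1.5, 6->1.5, 9->3, 10->4, 11->5, 17->6, 19->7, 25->8, 28->9
Step 2: Rank sum for X: R1 = 1.5 + 3 + 5 + 7 = 16.5.
Step 3: U_X = R1 - n1(n1+1)/2 = 16.5 - 4*5/2 = 16.5 - 10 = 6.5.
       U_Y = n1*n2 - U_X = 20 - 6.5 = 13.5.
Step 4: Ties are present, so use the tie-corrected normal approximation (with continuity correction) for the p-value.
Step 5: p-value = 0.460558; compare to alpha = 0.1. fail to reject H0.

U_X = 6.5, p = 0.460558, fail to reject H0 at alpha = 0.1.


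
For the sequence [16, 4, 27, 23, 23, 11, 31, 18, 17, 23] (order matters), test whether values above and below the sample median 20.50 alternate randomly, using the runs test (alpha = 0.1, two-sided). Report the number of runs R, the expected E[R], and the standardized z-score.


Step 1: Compute median = 20.50; label A = above, B = below.
Labels in order: BBAAABABBA  (n_A = 5, n_B = 5)
Step 2: Count runs R = 6.
Step 3: Under H0 (random ordering), E[R] = 2*n_A*n_B/(n_A+n_B) + 1 = 2*5*5/10 + 1 = 6.0000.
        Var[R] = 2*n_A*n_B*(2*n_A*n_B - n_A - n_B) / ((n_A+n_B)^2 * (n_A+n_B-1)) = 2000/900 = 2.2222.
        SD[R] = 1.4907.
Step 4: R = E[R], so z = 0 with no continuity correction.
Step 5: Two-sided p-value via normal approximation = 2*(1 - Phi(|z|)) = 1.000000.
Step 6: alpha = 0.1. fail to reject H0.

R = 6, z = 0.0000, p = 1.000000, fail to reject H0.


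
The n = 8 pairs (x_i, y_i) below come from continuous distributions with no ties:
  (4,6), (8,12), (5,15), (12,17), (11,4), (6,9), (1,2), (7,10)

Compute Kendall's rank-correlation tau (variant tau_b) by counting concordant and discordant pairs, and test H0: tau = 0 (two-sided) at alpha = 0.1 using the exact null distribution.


Step 1: Enumerate the 28 unordered pairs (i,j) with i<j and classify each by sign(x_j-x_i) * sign(y_j-y_i).
  (1,2):dx=+4,dy=+6->C; (1,3):dx=+1,dy=+9->C; (1,4):dx=+8,dy=+11->C; (1,5):dx=+7,dy=-2->D
  (1,6):dx=+2,dy=+3->C; (1,7):dx=-3,dy=-4->C; (1,8):dx=+3,dy=+4->C; (2,3):dx=-3,dy=+3->D
  (2,4):dx=+4,dy=+5->C; (2,5):dx=+3,dy=-8->D; (2,6):dx=-2,dy=-3->C; (2,7):dx=-7,dy=-10->C
  (2,8):dx=-1,dy=-2->C; (3,4):dx=+7,dy=+2->C; (3,5):dx=+6,dy=-11->D; (3,6):dx=+1,dy=-6->D
  (3,7):dx=-4,dy=-13->C; (3,8):dx=+2,dy=-5->D; (4,5):dx=-1,dy=-13->C; (4,6):dx=-6,dy=-8->C
  (4,7):dx=-11,dy=-15->C; (4,8):dx=-5,dy=-7->C; (5,6):dx=-5,dy=+5->D; (5,7):dx=-10,dy=-2->C
  (5,8):dx=-4,dy=+6->D; (6,7):dx=-5,dy=-7->C; (6,8):dx=+1,dy=+1->C; (7,8):dx=+6,dy=+8->C
Step 2: C = 20, D = 8, total pairs = 28.
Step 3: tau = (C - D)/(n(n-1)/2) = (20 - 8)/28 = 0.428571.
Step 4: Exact two-sided p-value (enumerate n! = 40320 permutations of y under H0): p = 0.178869.
Step 5: alpha = 0.1. fail to reject H0.

tau_b = 0.4286 (C=20, D=8), p = 0.178869, fail to reject H0.


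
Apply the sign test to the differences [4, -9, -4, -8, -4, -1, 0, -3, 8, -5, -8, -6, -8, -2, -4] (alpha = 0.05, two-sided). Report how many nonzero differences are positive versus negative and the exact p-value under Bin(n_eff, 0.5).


Step 1: Discard zero differences. Original n = 15; n_eff = number of nonzero differences = 14.
Nonzero differences (with sign): +4, -9, -4, -8, -4, -1, -3, +8, -5, -8, -6, -8, -2, -4
Step 2: Count signs: positive = 2, negative = 12.
Step 3: Under H0: P(positive) = 0.5, so the number of positives S ~ Bin(14, 0.5).
Step 4: Two-sided exact p-value = sum of Bin(14,0.5) probabilities at or below the observed probability = 0.012939.
Step 5: alpha = 0.05. reject H0.

n_eff = 14, pos = 2, neg = 12, p = 0.012939, reject H0.


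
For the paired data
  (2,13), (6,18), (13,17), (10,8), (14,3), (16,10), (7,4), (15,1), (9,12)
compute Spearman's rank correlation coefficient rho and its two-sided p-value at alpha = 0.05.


Step 1: Rank x and y separately (midranks; no ties here).
rank(x): 2->1, 6->2, 13->6, 10->5, 14->7, 16->9, 7->3, 15->8, 9->4
rank(y): 13->7, 18->9, 17->8, 8->4, 3->2, 10->5, 4->3, 1->1, 12->6
Step 2: d_i = R_x(i) - R_y(i); compute d_i^2.
  (1-7)^2=36, (2-9)^2=49, (6-8)^2=4, (5-4)^2=1, (7-2)^2=25, (9-5)^2=16, (3-3)^2=0, (8-1)^2=49, (4-6)^2=4
sum(d^2) = 184.
Step 3: rho = 1 - 6*184 / (9*(9^2 - 1)) = 1 - 1104/720 = -0.533333.
Step 4: Under H0, t = rho * sqrt((n-2)/(1-rho^2)) = -1.6681 ~ t(7).
Step 5: Two-sided p-value from the t-distribution with 7 df = 0.139227.
Step 6: alpha = 0.05. fail to reject H0.

rho = -0.5333, p = 0.139227, fail to reject H0 at alpha = 0.05.


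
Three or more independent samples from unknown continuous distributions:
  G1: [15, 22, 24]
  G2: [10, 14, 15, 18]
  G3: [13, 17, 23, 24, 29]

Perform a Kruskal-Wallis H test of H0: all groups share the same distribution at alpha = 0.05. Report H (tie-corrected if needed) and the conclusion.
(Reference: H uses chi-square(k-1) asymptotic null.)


Step 1: Combine all N = 12 observations and assign midranks.
sorted (value, group, rank): (10,G2,1), (13,G3,2), (14,G2,3), (15,G1,4.5), (15,G2,4.5), (17,G3,6), (18,G2,7), (22,G1,8), (23,G3,9), (24,G1,10.5), (24,G3,10.5), (29,G3,12)
Step 2: Sum ranks within each group.
R_1 = 23 (n_1 = 3)
R_2 = 15.5 (n_2 = 4)
R_3 = 39.5 (n_3 = 5)
Step 3: H = 12/(N(N+1)) * sum(R_i^2/n_i) - 3(N+1)
     = 12/(12*13) * (23^2/3 + 15.5^2/4 + 39.5^2/5) - 3*13
     = 0.076923 * 548.446 - 39
     = 3.188141.
Step 4: Ties present; correction factor C = 1 - 12/(12^3 - 12) = 0.993007. Corrected H = 3.188141 / 0.993007 = 3.210593.
Step 5: Under H0, H ~ chi^2(2); p-value = 0.200830.
Step 6: alpha = 0.05. fail to reject H0.

H = 3.2106, df = 2, p = 0.200830, fail to reject H0.


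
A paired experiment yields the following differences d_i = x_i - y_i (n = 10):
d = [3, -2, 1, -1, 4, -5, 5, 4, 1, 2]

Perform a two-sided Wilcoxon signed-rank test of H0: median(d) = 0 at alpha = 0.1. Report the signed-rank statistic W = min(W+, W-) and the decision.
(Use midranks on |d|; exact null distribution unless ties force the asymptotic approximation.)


Step 1: Drop any zero differences (none here) and take |d_i|.
|d| = [3, 2, 1, 1, 4, 5, 5, 4, 1, 2]
Step 2: Midrank |d_i| (ties get averaged ranks).
ranks: |3|->6, |2|->4.5, |1|->2, |1|->2, |4|->7.5, |5|->9.5, |5|->9.5, |4|->7.5, |1|->2, |2|->4.5
Step 3: Attach original signs; sum ranks with positive sign and with negative sign.
W+ = 6 + 2 + 7.5 + 9.5 + 7.5 + 2 + 4.5 = 39
W- = 4.5 + 2 + 9.5 = 16
(Check: W+ + W- = 55 should equal n(n+1)/2 = 55.)
Step 4: Test statistic W = min(W+, W-) = 16.
Step 5: Ties in |d|, so use the tie-corrected normal approximation.
        E[W] = n(n+1)/4 = 10*11/4 = 27.5.
        Tie groups: |d|=1 (t=3), |d|=2 (t=2), |d|=4 (t=2), |d|=5 (t=2); sum(t^3 - t) = 42.
        Var[W] = n(n+1)(2n+1)/24 - sum(t^3-t)/48 = 2310/24 - 42/48 = 95.375.
        z = (W - E[W]) / sqrt(Var[W]) = (16 - 27.5) / 9.7660 = -1.1776.
        Two-sided p = 2*Phi(z) = 0.238975.
Step 6: alpha = 0.1. fail to reject H0.

W+ = 39, W- = 16, W = min = 16, p = 0.238975, fail to reject H0.


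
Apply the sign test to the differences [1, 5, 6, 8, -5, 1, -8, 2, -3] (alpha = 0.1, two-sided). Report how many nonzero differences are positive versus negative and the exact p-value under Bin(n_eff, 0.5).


Step 1: Discard zero differences. Original n = 9; n_eff = number of nonzero differences = 9.
Nonzero differences (with sign): +1, +5, +6, +8, -5, +1, -8, +2, -3
Step 2: Count signs: positive = 6, negative = 3.
Step 3: Under H0: P(positive) = 0.5, so the number of positives S ~ Bin(9, 0.5).
Step 4: Two-sided exact p-value = sum of Bin(9,0.5) probabilities at or below the observed probability = 0.507812.
Step 5: alpha = 0.1. fail to reject H0.

n_eff = 9, pos = 6, neg = 3, p = 0.507812, fail to reject H0.


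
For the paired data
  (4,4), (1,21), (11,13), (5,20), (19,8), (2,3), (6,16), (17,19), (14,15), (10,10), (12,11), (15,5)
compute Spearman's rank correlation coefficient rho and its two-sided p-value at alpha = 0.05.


Step 1: Rank x and y separately (midranks; no ties here).
rank(x): 4->3, 1->1, 11->7, 5->4, 19->12, 2->2, 6->5, 17->11, 14->9, 10->6, 12->8, 15->10
rank(y): 4->2, 21->12, 13->7, 20->11, 8->4, 3->1, 16->9, 19->10, 15->8, 10->5, 11->6, 5->3
Step 2: d_i = R_x(i) - R_y(i); compute d_i^2.
  (3-2)^2=1, (1-12)^2=121, (7-7)^2=0, (4-11)^2=49, (12-4)^2=64, (2-1)^2=1, (5-9)^2=16, (11-10)^2=1, (9-8)^2=1, (6-5)^2=1, (8-6)^2=4, (10-3)^2=49
sum(d^2) = 308.
Step 3: rho = 1 - 6*308 / (12*(12^2 - 1)) = 1 - 1848/1716 = -0.076923.
Step 4: Under H0, t = rho * sqrt((n-2)/(1-rho^2)) = -0.2440 ~ t(10).
Step 5: Two-sided p-value from the t-distribution with 10 df = 0.812183.
Step 6: alpha = 0.05. fail to reject H0.

rho = -0.0769, p = 0.812183, fail to reject H0 at alpha = 0.05.


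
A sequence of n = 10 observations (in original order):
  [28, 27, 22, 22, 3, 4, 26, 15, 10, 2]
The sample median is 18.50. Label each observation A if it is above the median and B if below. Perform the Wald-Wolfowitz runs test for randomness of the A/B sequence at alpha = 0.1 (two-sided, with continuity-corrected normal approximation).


Step 1: Compute median = 18.50; label A = above, B = below.
Labels in order: AAAABBABBB  (n_A = 5, n_B = 5)
Step 2: Count runs R = 4.
Step 3: Under H0 (random ordering), E[R] = 2*n_A*n_B/(n_A+n_B) + 1 = 2*5*5/10 + 1 = 6.0000.
        Var[R] = 2*n_A*n_B*(2*n_A*n_B - n_A - n_B) / ((n_A+n_B)^2 * (n_A+n_B-1)) = 2000/900 = 2.2222.
        SD[R] = 1.4907.
Step 4: Continuity-corrected z = (R + 0.5 - E[R]) / SD[R] = (4 + 0.5 - 6.0000) / 1.4907 = -1.0062.
Step 5: Two-sided p-value via normal approximation = 2*(1 - Phi(|z|)) = 0.314305.
Step 6: alpha = 0.1. fail to reject H0.

R = 4, z = -1.0062, p = 0.314305, fail to reject H0.


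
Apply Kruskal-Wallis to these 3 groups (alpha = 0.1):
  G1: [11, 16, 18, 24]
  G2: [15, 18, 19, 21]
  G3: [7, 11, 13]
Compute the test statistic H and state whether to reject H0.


Step 1: Combine all N = 11 observations and assign midranks.
sorted (value, group, rank): (7,G3,1), (11,G1,2.5), (11,G3,2.5), (13,G3,4), (15,G2,5), (16,G1,6), (18,G1,7.5), (18,G2,7.5), (19,G2,9), (21,G2,10), (24,G1,11)
Step 2: Sum ranks within each group.
R_1 = 27 (n_1 = 4)
R_2 = 31.5 (n_2 = 4)
R_3 = 7.5 (n_3 = 3)
Step 3: H = 12/(N(N+1)) * sum(R_i^2/n_i) - 3(N+1)
     = 12/(11*12) * (27^2/4 + 31.5^2/4 + 7.5^2/3) - 3*12
     = 0.090909 * 449.062 - 36
     = 4.823864.
Step 4: Ties present; correction factor C = 1 - 12/(11^3 - 11) = 0.990909. Corrected H = 4.823864 / 0.990909 = 4.868119.
Step 5: Under H0, H ~ chi^2(2); p-value = 0.087680.
Step 6: alpha = 0.1. reject H0.

H = 4.8681, df = 2, p = 0.087680, reject H0.


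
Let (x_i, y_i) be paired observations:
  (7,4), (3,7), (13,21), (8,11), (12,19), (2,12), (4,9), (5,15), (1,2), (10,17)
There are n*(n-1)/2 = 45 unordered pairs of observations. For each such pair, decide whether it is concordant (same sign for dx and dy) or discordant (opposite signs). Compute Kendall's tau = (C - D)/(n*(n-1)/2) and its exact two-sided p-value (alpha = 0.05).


Step 1: Enumerate the 45 unordered pairs (i,j) with i<j and classify each by sign(x_j-x_i) * sign(y_j-y_i).
  (1,2):dx=-4,dy=+3->D; (1,3):dx=+6,dy=+17->C; (1,4):dx=+1,dy=+7->C; (1,5):dx=+5,dy=+15->C
  (1,6):dx=-5,dy=+8->D; (1,7):dx=-3,dy=+5->D; (1,8):dx=-2,dy=+11->D; (1,9):dx=-6,dy=-2->C
  (1,10):dx=+3,dy=+13->C; (2,3):dx=+10,dy=+14->C; (2,4):dx=+5,dy=+4->C; (2,5):dx=+9,dy=+12->C
  (2,6):dx=-1,dy=+5->D; (2,7):dx=+1,dy=+2->C; (2,8):dx=+2,dy=+8->C; (2,9):dx=-2,dy=-5->C
  (2,10):dx=+7,dy=+10->C; (3,4):dx=-5,dy=-10->C; (3,5):dx=-1,dy=-2->C; (3,6):dx=-11,dy=-9->C
  (3,7):dx=-9,dy=-12->C; (3,8):dx=-8,dy=-6->C; (3,9):dx=-12,dy=-19->C; (3,10):dx=-3,dy=-4->C
  (4,5):dx=+4,dy=+8->C; (4,6):dx=-6,dy=+1->D; (4,7):dx=-4,dy=-2->C; (4,8):dx=-3,dy=+4->D
  (4,9):dx=-7,dy=-9->C; (4,10):dx=+2,dy=+6->C; (5,6):dx=-10,dy=-7->C; (5,7):dx=-8,dy=-10->C
  (5,8):dx=-7,dy=-4->C; (5,9):dx=-11,dy=-17->C; (5,10):dx=-2,dy=-2->C; (6,7):dx=+2,dy=-3->D
  (6,8):dx=+3,dy=+3->C; (6,9):dx=-1,dy=-10->C; (6,10):dx=+8,dy=+5->C; (7,8):dx=+1,dy=+6->C
  (7,9):dx=-3,dy=-7->C; (7,10):dx=+6,dy=+8->C; (8,9):dx=-4,dy=-13->C; (8,10):dx=+5,dy=+2->C
  (9,10):dx=+9,dy=+15->C
Step 2: C = 37, D = 8, total pairs = 45.
Step 3: tau = (C - D)/(n(n-1)/2) = (37 - 8)/45 = 0.644444.
Step 4: Exact two-sided p-value (enumerate n! = 3628800 permutations of y under H0): p = 0.009148.
Step 5: alpha = 0.05. reject H0.

tau_b = 0.6444 (C=37, D=8), p = 0.009148, reject H0.


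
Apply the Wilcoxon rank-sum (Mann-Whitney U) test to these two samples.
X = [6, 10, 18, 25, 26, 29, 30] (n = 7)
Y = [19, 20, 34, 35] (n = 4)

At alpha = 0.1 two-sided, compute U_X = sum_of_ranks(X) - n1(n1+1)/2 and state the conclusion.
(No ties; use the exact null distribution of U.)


Step 1: Combine and sort all 11 observations; assign midranks.
sorted (value, group): (6,X), (10,X), (18,X), (19,Y), (20,Y), (25,X), (26,X), (29,X), (30,X), (34,Y), (35,Y)
ranks: 6->1, 10->2, 18->3, 19->4, 20->5, 25->6, 26->7, 29->8, 30->9, 34->10, 35->11
Step 2: Rank sum for X: R1 = 1 + 2 + 3 + 6 + 7 + 8 + 9 = 36.
Step 3: U_X = R1 - n1(n1+1)/2 = 36 - 7*8/2 = 36 - 28 = 8.
       U_Y = n1*n2 - U_X = 28 - 8 = 20.
Step 4: No ties, so the exact null distribution of U (based on enumerating the C(11,7) = 330 equally likely rank assignments) gives the two-sided p-value.
Step 5: p-value = 0.315152; compare to alpha = 0.1. fail to reject H0.

U_X = 8, p = 0.315152, fail to reject H0 at alpha = 0.1.


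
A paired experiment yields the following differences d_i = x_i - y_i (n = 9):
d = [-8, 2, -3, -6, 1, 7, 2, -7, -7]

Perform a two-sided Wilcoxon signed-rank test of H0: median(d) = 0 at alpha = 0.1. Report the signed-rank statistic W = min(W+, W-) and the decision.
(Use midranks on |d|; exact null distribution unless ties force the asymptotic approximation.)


Step 1: Drop any zero differences (none here) and take |d_i|.
|d| = [8, 2, 3, 6, 1, 7, 2, 7, 7]
Step 2: Midrank |d_i| (ties get averaged ranks).
ranks: |8|->9, |2|->2.5, |3|->4, |6|->5, |1|->1, |7|->7, |2|->2.5, |7|->7, |7|->7
Step 3: Attach original signs; sum ranks with positive sign and with negative sign.
W+ = 2.5 + 1 + 7 + 2.5 = 13
W- = 9 + 4 + 5 + 7 + 7 = 32
(Check: W+ + W- = 45 should equal n(n+1)/2 = 45.)
Step 4: Test statistic W = min(W+, W-) = 13.
Step 5: Ties in |d|, so use the tie-corrected normal approximation.
        E[W] = n(n+1)/4 = 9*10/4 = 22.5.
        Tie groups: |d|=2 (t=2), |d|=7 (t=3); sum(t^3 - t) = 30.
        Var[W] = n(n+1)(2n+1)/24 - sum(t^3-t)/48 = 1710/24 - 30/48 = 70.625.
        z = (W - E[W]) / sqrt(Var[W]) = (13 - 22.5) / 8.4039 = -1.1304.
        Two-sided p = 2*Phi(z) = 0.258294.
Step 6: alpha = 0.1. fail to reject H0.

W+ = 13, W- = 32, W = min = 13, p = 0.258294, fail to reject H0.


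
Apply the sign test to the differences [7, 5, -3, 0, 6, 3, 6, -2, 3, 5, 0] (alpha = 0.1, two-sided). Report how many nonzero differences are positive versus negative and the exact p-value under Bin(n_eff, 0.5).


Step 1: Discard zero differences. Original n = 11; n_eff = number of nonzero differences = 9.
Nonzero differences (with sign): +7, +5, -3, +6, +3, +6, -2, +3, +5
Step 2: Count signs: positive = 7, negative = 2.
Step 3: Under H0: P(positive) = 0.5, so the number of positives S ~ Bin(9, 0.5).
Step 4: Two-sided exact p-value = sum of Bin(9,0.5) probabilities at or below the observed probability = 0.179688.
Step 5: alpha = 0.1. fail to reject H0.

n_eff = 9, pos = 7, neg = 2, p = 0.179688, fail to reject H0.


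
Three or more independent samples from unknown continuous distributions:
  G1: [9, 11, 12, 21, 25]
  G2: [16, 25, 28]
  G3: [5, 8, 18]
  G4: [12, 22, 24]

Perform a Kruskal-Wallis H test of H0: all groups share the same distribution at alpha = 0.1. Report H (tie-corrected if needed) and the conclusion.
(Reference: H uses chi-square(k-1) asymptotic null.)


Step 1: Combine all N = 14 observations and assign midranks.
sorted (value, group, rank): (5,G3,1), (8,G3,2), (9,G1,3), (11,G1,4), (12,G1,5.5), (12,G4,5.5), (16,G2,7), (18,G3,8), (21,G1,9), (22,G4,10), (24,G4,11), (25,G1,12.5), (25,G2,12.5), (28,G2,14)
Step 2: Sum ranks within each group.
R_1 = 34 (n_1 = 5)
R_2 = 33.5 (n_2 = 3)
R_3 = 11 (n_3 = 3)
R_4 = 26.5 (n_4 = 3)
Step 3: H = 12/(N(N+1)) * sum(R_i^2/n_i) - 3(N+1)
     = 12/(14*15) * (34^2/5 + 33.5^2/3 + 11^2/3 + 26.5^2/3) - 3*15
     = 0.057143 * 879.7 - 45
     = 5.268571.
Step 4: Ties present; correction factor C = 1 - 12/(14^3 - 14) = 0.995604. Corrected H = 5.268571 / 0.995604 = 5.291832.
Step 5: Under H0, H ~ chi^2(3); p-value = 0.151633.
Step 6: alpha = 0.1. fail to reject H0.

H = 5.2918, df = 3, p = 0.151633, fail to reject H0.


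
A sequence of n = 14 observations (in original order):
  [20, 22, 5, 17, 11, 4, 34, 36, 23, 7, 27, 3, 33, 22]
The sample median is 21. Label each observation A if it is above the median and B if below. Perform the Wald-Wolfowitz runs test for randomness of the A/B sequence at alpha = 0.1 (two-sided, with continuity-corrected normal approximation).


Step 1: Compute median = 21; label A = above, B = below.
Labels in order: BABBBBAAABABAA  (n_A = 7, n_B = 7)
Step 2: Count runs R = 8.
Step 3: Under H0 (random ordering), E[R] = 2*n_A*n_B/(n_A+n_B) + 1 = 2*7*7/14 + 1 = 8.0000.
        Var[R] = 2*n_A*n_B*(2*n_A*n_B - n_A - n_B) / ((n_A+n_B)^2 * (n_A+n_B-1)) = 8232/2548 = 3.2308.
        SD[R] = 1.7974.
Step 4: R = E[R], so z = 0 with no continuity correction.
Step 5: Two-sided p-value via normal approximation = 2*(1 - Phi(|z|)) = 1.000000.
Step 6: alpha = 0.1. fail to reject H0.

R = 8, z = 0.0000, p = 1.000000, fail to reject H0.


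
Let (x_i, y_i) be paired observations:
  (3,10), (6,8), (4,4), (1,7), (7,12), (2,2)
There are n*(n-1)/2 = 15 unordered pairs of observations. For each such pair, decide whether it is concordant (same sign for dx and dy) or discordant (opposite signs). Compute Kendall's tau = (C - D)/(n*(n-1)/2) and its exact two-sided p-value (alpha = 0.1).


Step 1: Enumerate the 15 unordered pairs (i,j) with i<j and classify each by sign(x_j-x_i) * sign(y_j-y_i).
  (1,2):dx=+3,dy=-2->D; (1,3):dx=+1,dy=-6->D; (1,4):dx=-2,dy=-3->C; (1,5):dx=+4,dy=+2->C
  (1,6):dx=-1,dy=-8->C; (2,3):dx=-2,dy=-4->C; (2,4):dx=-5,dy=-1->C; (2,5):dx=+1,dy=+4->C
  (2,6):dx=-4,dy=-6->C; (3,4):dx=-3,dy=+3->D; (3,5):dx=+3,dy=+8->C; (3,6):dx=-2,dy=-2->C
  (4,5):dx=+6,dy=+5->C; (4,6):dx=+1,dy=-5->D; (5,6):dx=-5,dy=-10->C
Step 2: C = 11, D = 4, total pairs = 15.
Step 3: tau = (C - D)/(n(n-1)/2) = (11 - 4)/15 = 0.466667.
Step 4: Exact two-sided p-value (enumerate n! = 720 permutations of y under H0): p = 0.272222.
Step 5: alpha = 0.1. fail to reject H0.

tau_b = 0.4667 (C=11, D=4), p = 0.272222, fail to reject H0.


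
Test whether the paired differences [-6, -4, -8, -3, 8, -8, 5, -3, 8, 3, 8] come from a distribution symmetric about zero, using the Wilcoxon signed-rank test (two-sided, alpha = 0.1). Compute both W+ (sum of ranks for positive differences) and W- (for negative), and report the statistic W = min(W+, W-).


Step 1: Drop any zero differences (none here) and take |d_i|.
|d| = [6, 4, 8, 3, 8, 8, 5, 3, 8, 3, 8]
Step 2: Midrank |d_i| (ties get averaged ranks).
ranks: |6|->6, |4|->4, |8|->9, |3|->2, |8|->9, |8|->9, |5|->5, |3|->2, |8|->9, |3|->2, |8|->9
Step 3: Attach original signs; sum ranks with positive sign and with negative sign.
W+ = 9 + 5 + 9 + 2 + 9 = 34
W- = 6 + 4 + 9 + 2 + 9 + 2 = 32
(Check: W+ + W- = 66 should equal n(n+1)/2 = 66.)
Step 4: Test statistic W = min(W+, W-) = 32.
Step 5: Ties in |d|, so use the tie-corrected normal approximation.
        E[W] = n(n+1)/4 = 11*12/4 = 33.
        Tie groups: |d|=3 (t=3), |d|=8 (t=5); sum(t^3 - t) = 144.
        Var[W] = n(n+1)(2n+1)/24 - sum(t^3-t)/48 = 3036/24 - 144/48 = 123.5.
        z = (W - E[W]) / sqrt(Var[W]) = (32 - 33) / 11.1131 = -0.0900.
        Two-sided p = 2*Phi(z) = 0.928300.
Step 6: alpha = 0.1. fail to reject H0.

W+ = 34, W- = 32, W = min = 32, p = 0.928300, fail to reject H0.


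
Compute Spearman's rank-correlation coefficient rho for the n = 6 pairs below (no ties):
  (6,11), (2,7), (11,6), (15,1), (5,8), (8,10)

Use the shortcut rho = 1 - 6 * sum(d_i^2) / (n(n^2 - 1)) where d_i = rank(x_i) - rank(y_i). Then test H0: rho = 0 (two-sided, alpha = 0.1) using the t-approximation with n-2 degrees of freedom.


Step 1: Rank x and y separately (midranks; no ties here).
rank(x): 6->3, 2->1, 11->5, 15->6, 5->2, 8->4
rank(y): 11->6, 7->3, 6->2, 1->1, 8->4, 10->5
Step 2: d_i = R_x(i) - R_y(i); compute d_i^2.
  (3-6)^2=9, (1-3)^2=4, (5-2)^2=9, (6-1)^2=25, (2-4)^2=4, (4-5)^2=1
sum(d^2) = 52.
Step 3: rho = 1 - 6*52 / (6*(6^2 - 1)) = 1 - 312/210 = -0.485714.
Step 4: Under H0, t = rho * sqrt((n-2)/(1-rho^2)) = -1.1113 ~ t(4).
Step 5: Two-sided p-value from the t-distribution with 4 df = 0.328723.
Step 6: alpha = 0.1. fail to reject H0.

rho = -0.4857, p = 0.328723, fail to reject H0 at alpha = 0.1.


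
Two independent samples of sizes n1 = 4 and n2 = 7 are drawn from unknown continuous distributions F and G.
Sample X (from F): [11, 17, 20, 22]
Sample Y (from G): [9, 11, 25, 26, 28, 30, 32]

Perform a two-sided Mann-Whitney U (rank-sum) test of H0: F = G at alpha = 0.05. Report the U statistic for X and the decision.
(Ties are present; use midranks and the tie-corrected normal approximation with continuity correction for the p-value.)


Step 1: Combine and sort all 11 observations; assign midranks.
sorted (value, group): (9,Y), (11,X), (11,Y), (17,X), (20,X), (22,X), (25,Y), (26,Y), (28,Y), (30,Y), (32,Y)
ranks: 9->1, 11->2.5, 11->2.5, 17->4, 20->5, 22->6, 25->7, 26->8, 28->9, 30->10, 32->11
Step 2: Rank sum for X: R1 = 2.5 + 4 + 5 + 6 = 17.5.
Step 3: U_X = R1 - n1(n1+1)/2 = 17.5 - 4*5/2 = 17.5 - 10 = 7.5.
       U_Y = n1*n2 - U_X = 28 - 7.5 = 20.5.
Step 4: Ties are present, so use the tie-corrected normal approximation (with continuity correction) for the p-value.
Step 5: p-value = 0.255756; compare to alpha = 0.05. fail to reject H0.

U_X = 7.5, p = 0.255756, fail to reject H0 at alpha = 0.05.


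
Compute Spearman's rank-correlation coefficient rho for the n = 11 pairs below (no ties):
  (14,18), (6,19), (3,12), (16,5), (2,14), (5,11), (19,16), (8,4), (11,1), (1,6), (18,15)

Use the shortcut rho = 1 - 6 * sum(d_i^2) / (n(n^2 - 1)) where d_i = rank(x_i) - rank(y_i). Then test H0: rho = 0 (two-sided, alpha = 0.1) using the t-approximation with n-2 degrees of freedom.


Step 1: Rank x and y separately (midranks; no ties here).
rank(x): 14->8, 6->5, 3->3, 16->9, 2->2, 5->4, 19->11, 8->6, 11->7, 1->1, 18->10
rank(y): 18->10, 19->11, 12->6, 5->3, 14->7, 11->5, 16->9, 4->2, 1->1, 6->4, 15->8
Step 2: d_i = R_x(i) - R_y(i); compute d_i^2.
  (8-10)^2=4, (5-11)^2=36, (3-6)^2=9, (9-3)^2=36, (2-7)^2=25, (4-5)^2=1, (11-9)^2=4, (6-2)^2=16, (7-1)^2=36, (1-4)^2=9, (10-8)^2=4
sum(d^2) = 180.
Step 3: rho = 1 - 6*180 / (11*(11^2 - 1)) = 1 - 1080/1320 = 0.181818.
Step 4: Under H0, t = rho * sqrt((n-2)/(1-rho^2)) = 0.5547 ~ t(9).
Step 5: Two-sided p-value from the t-distribution with 9 df = 0.592615.
Step 6: alpha = 0.1. fail to reject H0.

rho = 0.1818, p = 0.592615, fail to reject H0 at alpha = 0.1.


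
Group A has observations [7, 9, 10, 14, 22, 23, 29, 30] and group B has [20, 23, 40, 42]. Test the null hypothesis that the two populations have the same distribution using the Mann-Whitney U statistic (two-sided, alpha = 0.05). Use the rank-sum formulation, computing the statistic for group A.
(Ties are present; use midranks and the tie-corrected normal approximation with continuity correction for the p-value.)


Step 1: Combine and sort all 12 observations; assign midranks.
sorted (value, group): (7,X), (9,X), (10,X), (14,X), (20,Y), (22,X), (23,X), (23,Y), (29,X), (30,X), (40,Y), (42,Y)
ranks: 7->1, 9->2, 10->3, 14->4, 20->5, 22->6, 23->7.5, 23->7.5, 29->9, 30->10, 40->11, 42->12
Step 2: Rank sum for X: R1 = 1 + 2 + 3 + 4 + 6 + 7.5 + 9 + 10 = 42.5.
Step 3: U_X = R1 - n1(n1+1)/2 = 42.5 - 8*9/2 = 42.5 - 36 = 6.5.
       U_Y = n1*n2 - U_X = 32 - 6.5 = 25.5.
Step 4: Ties are present, so use the tie-corrected normal approximation (with continuity correction) for the p-value.
Step 5: p-value = 0.125707; compare to alpha = 0.05. fail to reject H0.

U_X = 6.5, p = 0.125707, fail to reject H0 at alpha = 0.05.


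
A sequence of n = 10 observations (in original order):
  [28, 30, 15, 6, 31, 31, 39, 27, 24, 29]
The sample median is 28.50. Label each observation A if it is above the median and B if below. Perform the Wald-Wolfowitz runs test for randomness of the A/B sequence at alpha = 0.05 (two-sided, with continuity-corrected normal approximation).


Step 1: Compute median = 28.50; label A = above, B = below.
Labels in order: BABBAAABBA  (n_A = 5, n_B = 5)
Step 2: Count runs R = 6.
Step 3: Under H0 (random ordering), E[R] = 2*n_A*n_B/(n_A+n_B) + 1 = 2*5*5/10 + 1 = 6.0000.
        Var[R] = 2*n_A*n_B*(2*n_A*n_B - n_A - n_B) / ((n_A+n_B)^2 * (n_A+n_B-1)) = 2000/900 = 2.2222.
        SD[R] = 1.4907.
Step 4: R = E[R], so z = 0 with no continuity correction.
Step 5: Two-sided p-value via normal approximation = 2*(1 - Phi(|z|)) = 1.000000.
Step 6: alpha = 0.05. fail to reject H0.

R = 6, z = 0.0000, p = 1.000000, fail to reject H0.


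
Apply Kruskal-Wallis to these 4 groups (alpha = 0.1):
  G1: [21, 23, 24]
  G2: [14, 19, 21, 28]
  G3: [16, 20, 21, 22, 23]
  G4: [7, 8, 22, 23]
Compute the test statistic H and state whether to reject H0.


Step 1: Combine all N = 16 observations and assign midranks.
sorted (value, group, rank): (7,G4,1), (8,G4,2), (14,G2,3), (16,G3,4), (19,G2,5), (20,G3,6), (21,G1,8), (21,G2,8), (21,G3,8), (22,G3,10.5), (22,G4,10.5), (23,G1,13), (23,G3,13), (23,G4,13), (24,G1,15), (28,G2,16)
Step 2: Sum ranks within each group.
R_1 = 36 (n_1 = 3)
R_2 = 32 (n_2 = 4)
R_3 = 41.5 (n_3 = 5)
R_4 = 26.5 (n_4 = 4)
Step 3: H = 12/(N(N+1)) * sum(R_i^2/n_i) - 3(N+1)
     = 12/(16*17) * (36^2/3 + 32^2/4 + 41.5^2/5 + 26.5^2/4) - 3*17
     = 0.044118 * 1208.01 - 51
     = 2.294669.
Step 4: Ties present; correction factor C = 1 - 54/(16^3 - 16) = 0.986765. Corrected H = 2.294669 / 0.986765 = 2.325447.
Step 5: Under H0, H ~ chi^2(3); p-value = 0.507663.
Step 6: alpha = 0.1. fail to reject H0.

H = 2.3254, df = 3, p = 0.507663, fail to reject H0.


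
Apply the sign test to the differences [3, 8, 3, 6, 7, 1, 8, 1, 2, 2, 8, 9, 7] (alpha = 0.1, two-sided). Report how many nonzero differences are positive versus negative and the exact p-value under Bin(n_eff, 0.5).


Step 1: Discard zero differences. Original n = 13; n_eff = number of nonzero differences = 13.
Nonzero differences (with sign): +3, +8, +3, +6, +7, +1, +8, +1, +2, +2, +8, +9, +7
Step 2: Count signs: positive = 13, negative = 0.
Step 3: Under H0: P(positive) = 0.5, so the number of positives S ~ Bin(13, 0.5).
Step 4: Two-sided exact p-value = sum of Bin(13,0.5) probabilities at or below the observed probability = 0.000244.
Step 5: alpha = 0.1. reject H0.

n_eff = 13, pos = 13, neg = 0, p = 0.000244, reject H0.


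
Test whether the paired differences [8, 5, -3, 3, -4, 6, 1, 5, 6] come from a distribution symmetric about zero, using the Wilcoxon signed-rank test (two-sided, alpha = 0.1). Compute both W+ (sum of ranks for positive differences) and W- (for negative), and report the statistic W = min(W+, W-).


Step 1: Drop any zero differences (none here) and take |d_i|.
|d| = [8, 5, 3, 3, 4, 6, 1, 5, 6]
Step 2: Midrank |d_i| (ties get averaged ranks).
ranks: |8|->9, |5|->5.5, |3|->2.5, |3|->2.5, |4|->4, |6|->7.5, |1|->1, |5|->5.5, |6|->7.5
Step 3: Attach original signs; sum ranks with positive sign and with negative sign.
W+ = 9 + 5.5 + 2.5 + 7.5 + 1 + 5.5 + 7.5 = 38.5
W- = 2.5 + 4 = 6.5
(Check: W+ + W- = 45 should equal n(n+1)/2 = 45.)
Step 4: Test statistic W = min(W+, W-) = 6.5.
Step 5: Ties in |d|, so use the tie-corrected normal approximation.
        E[W] = n(n+1)/4 = 9*10/4 = 22.5.
        Tie groups: |d|=3 (t=2), |d|=5 (t=2), |d|=6 (t=2); sum(t^3 - t) = 18.
        Var[W] = n(n+1)(2n+1)/24 - sum(t^3-t)/48 = 1710/24 - 18/48 = 70.875.
        z = (W - E[W]) / sqrt(Var[W]) = (6.5 - 22.5) / 8.4187 = -1.9005.
        Two-sided p = 2*Phi(z) = 0.057364.
Step 6: alpha = 0.1. reject H0.

W+ = 38.5, W- = 6.5, W = min = 6.5, p = 0.057364, reject H0.


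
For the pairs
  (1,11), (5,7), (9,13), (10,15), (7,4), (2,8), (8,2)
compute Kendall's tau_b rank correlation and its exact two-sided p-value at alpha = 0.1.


Step 1: Enumerate the 21 unordered pairs (i,j) with i<j and classify each by sign(x_j-x_i) * sign(y_j-y_i).
  (1,2):dx=+4,dy=-4->D; (1,3):dx=+8,dy=+2->C; (1,4):dx=+9,dy=+4->C; (1,5):dx=+6,dy=-7->D
  (1,6):dx=+1,dy=-3->D; (1,7):dx=+7,dy=-9->D; (2,3):dx=+4,dy=+6->C; (2,4):dx=+5,dy=+8->C
  (2,5):dx=+2,dy=-3->D; (2,6):dx=-3,dy=+1->D; (2,7):dx=+3,dy=-5->D; (3,4):dx=+1,dy=+2->C
  (3,5):dx=-2,dy=-9->C; (3,6):dx=-7,dy=-5->C; (3,7):dx=-1,dy=-11->C; (4,5):dx=-3,dy=-11->C
  (4,6):dx=-8,dy=-7->C; (4,7):dx=-2,dy=-13->C; (5,6):dx=-5,dy=+4->D; (5,7):dx=+1,dy=-2->D
  (6,7):dx=+6,dy=-6->D
Step 2: C = 11, D = 10, total pairs = 21.
Step 3: tau = (C - D)/(n(n-1)/2) = (11 - 10)/21 = 0.047619.
Step 4: Exact two-sided p-value (enumerate n! = 5040 permutations of y under H0): p = 1.000000.
Step 5: alpha = 0.1. fail to reject H0.

tau_b = 0.0476 (C=11, D=10), p = 1.000000, fail to reject H0.
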